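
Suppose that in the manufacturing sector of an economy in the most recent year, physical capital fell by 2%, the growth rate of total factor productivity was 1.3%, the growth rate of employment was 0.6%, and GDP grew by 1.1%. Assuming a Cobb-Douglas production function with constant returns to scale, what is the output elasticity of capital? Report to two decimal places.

α = 0.31

gY = gA + α·gK + (1−α)·gL, so gY − gA − gL = α(gK − gL).
1.1 − 1.3 − 0.6 = α × (-2 − 0.6).
-0.8 = -2.6 α, so α = 0.3077.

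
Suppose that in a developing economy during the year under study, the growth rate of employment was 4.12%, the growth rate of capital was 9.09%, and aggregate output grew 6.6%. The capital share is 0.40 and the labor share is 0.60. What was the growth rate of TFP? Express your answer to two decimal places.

Labor's share = 1 − 0.4 = 0.6.
Capital: 0.4 × 9.09 = 3.636 pp.
Employment: 0.6 × 4.12 = 2.472 pp.
TFP growth = 6.6 − 6.108 = 0.492%.

0.49%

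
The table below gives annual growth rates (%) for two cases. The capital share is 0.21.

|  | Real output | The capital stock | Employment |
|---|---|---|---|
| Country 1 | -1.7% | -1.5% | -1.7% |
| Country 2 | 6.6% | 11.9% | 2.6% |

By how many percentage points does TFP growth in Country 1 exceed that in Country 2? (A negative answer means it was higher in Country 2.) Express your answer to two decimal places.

-2.09 percentage points

Labor's share = 1 − 0.21 = 0.79.
Country 1: TFP = -1.7 + 0.315 + 1.343 = -0.042%.
Country 2: TFP = 6.6 − 2.499 − 2.054 = 2.047%.
Difference = -0.042 − (2.047) = -2.089 pp.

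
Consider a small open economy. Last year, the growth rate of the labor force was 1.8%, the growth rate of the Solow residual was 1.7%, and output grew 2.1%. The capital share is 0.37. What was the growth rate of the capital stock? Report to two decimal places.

Labor's share = 1 − 0.37 = 0.63.
gY = gA + 0.63×1.8 + 0.37×g.
0.37×g = 2.1 − 1.7 − 1.134 = -0.734.
g = -0.734 / 0.37 = -1.9838%.

-1.98%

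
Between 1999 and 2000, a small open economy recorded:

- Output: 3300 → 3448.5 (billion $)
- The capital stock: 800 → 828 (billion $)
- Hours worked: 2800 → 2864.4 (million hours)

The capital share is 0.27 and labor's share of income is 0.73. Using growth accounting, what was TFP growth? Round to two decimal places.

Output growth = (3448.5 − 3300) / 3300 = 4.5%.
The capital stock growth = (828 − 800) / 800 = 3.5%.
Hours worked growth = (2864.4 − 2800) / 2800 = 2.3%.
Labor's share = 1 − 0.27 = 0.73.
The capital stock: 0.27 × 3.5 = 0.945 pp.
Hours worked: 0.73 × 2.3 = 1.679 pp.
TFP growth = 4.5 − 2.624 = 1.876%.

TFP grew 1.88%.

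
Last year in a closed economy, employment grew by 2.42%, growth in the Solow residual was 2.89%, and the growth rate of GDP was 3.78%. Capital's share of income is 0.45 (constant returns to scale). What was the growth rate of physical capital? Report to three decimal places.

-0.980%

Labor's share = 1 − 0.45 = 0.55.
gY = gA + 0.55×2.42 + 0.45×g.
0.45×g = 3.78 − 2.89 − 1.331 = -0.441.
g = -0.441 / 0.45 = -0.98%.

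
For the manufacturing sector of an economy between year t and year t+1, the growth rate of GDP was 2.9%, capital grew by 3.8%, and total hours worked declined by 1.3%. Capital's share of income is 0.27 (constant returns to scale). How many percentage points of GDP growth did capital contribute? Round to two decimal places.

Contribution = share × growth = 0.27 × 3.8 = 1.026 pp.

1.03 percentage points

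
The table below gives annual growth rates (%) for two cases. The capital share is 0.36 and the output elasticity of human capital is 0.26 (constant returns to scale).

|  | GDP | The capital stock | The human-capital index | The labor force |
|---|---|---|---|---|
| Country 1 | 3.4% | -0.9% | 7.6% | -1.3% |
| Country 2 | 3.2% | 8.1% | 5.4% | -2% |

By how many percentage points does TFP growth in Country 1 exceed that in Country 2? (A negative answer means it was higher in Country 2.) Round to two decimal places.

Labor's share = 1 − 0.36 − 0.26 = 0.38.
Country 1: TFP = 3.4 + 0.324 − 1.976 + 0.494 = 2.242%.
Country 2: TFP = 3.2 − 2.916 − 1.404 + 0.76 = -0.36%.
Difference = 2.242 − (-0.36) = 2.602 pp.

2.60 percentage points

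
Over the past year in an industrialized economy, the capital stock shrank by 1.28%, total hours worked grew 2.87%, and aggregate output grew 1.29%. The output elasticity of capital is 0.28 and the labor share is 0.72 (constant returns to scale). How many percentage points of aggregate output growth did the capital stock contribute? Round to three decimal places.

-0.358 pp

Contribution = share × growth = 0.28 × (-1.28) = -0.3584 pp.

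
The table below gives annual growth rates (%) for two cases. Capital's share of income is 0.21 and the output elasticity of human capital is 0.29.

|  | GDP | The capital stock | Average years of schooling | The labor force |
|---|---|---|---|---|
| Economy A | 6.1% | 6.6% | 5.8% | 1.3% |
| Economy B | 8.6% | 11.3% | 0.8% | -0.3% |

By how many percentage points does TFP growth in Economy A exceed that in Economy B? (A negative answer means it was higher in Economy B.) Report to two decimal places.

Labor's share = 1 − 0.21 − 0.29 = 0.5.
Economy A: TFP = 6.1 − 1.386 − 1.682 − 0.65 = 2.382%.
Economy B: TFP = 8.6 − 2.373 − 0.232 + 0.15 = 6.145%.
Difference = 2.382 − (6.145) = -3.763 pp.

-3.76 percentage points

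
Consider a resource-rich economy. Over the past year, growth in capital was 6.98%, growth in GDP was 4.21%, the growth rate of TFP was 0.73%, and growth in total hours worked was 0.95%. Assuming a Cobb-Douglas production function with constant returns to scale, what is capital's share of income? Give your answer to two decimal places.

gY = gA + α·gK + (1−α)·gL, so gY − gA − gL = α(gK − gL).
4.21 − 0.73 − 0.95 = α × (6.98 − 0.95).
2.53 = 6.03 α, so α = 0.4196.

0.42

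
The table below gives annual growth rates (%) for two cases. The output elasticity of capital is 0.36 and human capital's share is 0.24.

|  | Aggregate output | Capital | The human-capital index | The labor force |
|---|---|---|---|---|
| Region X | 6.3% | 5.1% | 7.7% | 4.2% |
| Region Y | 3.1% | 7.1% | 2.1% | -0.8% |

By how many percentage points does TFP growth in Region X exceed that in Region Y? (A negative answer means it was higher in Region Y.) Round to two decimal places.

Labor's share = 1 − 0.36 − 0.24 = 0.4.
Region X: TFP = 6.3 − 1.836 − 1.848 − 1.68 = 0.936%.
Region Y: TFP = 3.1 − 2.556 − 0.504 + 0.32 = 0.36%.
Difference = 0.936 − (0.36) = 0.576 pp.

0.58 percentage points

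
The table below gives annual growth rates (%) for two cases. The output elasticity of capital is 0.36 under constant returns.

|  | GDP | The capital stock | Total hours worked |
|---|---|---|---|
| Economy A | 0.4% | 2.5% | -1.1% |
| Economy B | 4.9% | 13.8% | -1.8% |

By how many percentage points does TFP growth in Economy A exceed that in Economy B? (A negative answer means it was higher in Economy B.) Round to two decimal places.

Labor's share = 1 − 0.36 = 0.64.
Economy A: TFP = 0.4 − 0.9 + 0.704 = 0.204%.
Economy B: TFP = 4.9 − 4.968 + 1.152 = 1.084%.
Difference = 0.204 − (1.084) = -0.88 pp.

-0.88 percentage points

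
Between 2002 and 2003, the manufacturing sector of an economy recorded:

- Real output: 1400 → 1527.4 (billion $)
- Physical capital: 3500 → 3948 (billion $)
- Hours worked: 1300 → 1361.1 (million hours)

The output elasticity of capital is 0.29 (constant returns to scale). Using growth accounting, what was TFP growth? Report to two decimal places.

TFP growth was 2.05%.

Real output growth = (1527.4 − 1400) / 1400 = 9.1%.
Physical capital growth = (3948 − 3500) / 3500 = 12.8%.
Hours worked growth = (1361.1 − 1300) / 1300 = 4.7%.
Labor's share = 1 − 0.29 = 0.71.
Physical capital: 0.29 × 12.8 = 3.712 pp.
Hours worked: 0.71 × 4.7 = 3.337 pp.
TFP growth = 9.1 − 7.049 = 2.051%.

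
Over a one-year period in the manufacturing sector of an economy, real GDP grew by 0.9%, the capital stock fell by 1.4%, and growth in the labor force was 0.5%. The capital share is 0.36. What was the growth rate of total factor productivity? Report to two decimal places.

Labor's share = 1 − 0.36 = 0.64.
The capital stock: 0.36 × (-1.4) = -0.504 pp.
The labor force: 0.64 × 0.5 = 0.32 pp.
TFP growth = 0.9 + 0.184 = 1.084%.

1.08%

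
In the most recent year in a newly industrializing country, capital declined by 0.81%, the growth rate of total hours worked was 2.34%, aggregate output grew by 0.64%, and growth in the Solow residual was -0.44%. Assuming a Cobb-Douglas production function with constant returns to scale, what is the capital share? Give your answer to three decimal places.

α = 0.400

gY = gA + α·gK + (1−α)·gL, so gY − gA − gL = α(gK − gL).
0.64 + 0.44 − 2.34 = α × (-0.81 − 2.34).
-1.26 = -3.15 α, so α = 0.4.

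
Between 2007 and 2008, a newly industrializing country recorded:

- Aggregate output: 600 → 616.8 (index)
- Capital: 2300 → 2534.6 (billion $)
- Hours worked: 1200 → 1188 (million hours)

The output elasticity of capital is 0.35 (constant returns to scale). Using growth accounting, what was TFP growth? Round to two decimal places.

Aggregate output growth = (616.8 − 600) / 600 = 2.8%.
Capital growth = (2534.6 − 2300) / 2300 = 10.2%.
Hours worked growth = (1188 − 1200) / 1200 = -1%.
Labor's share = 1 − 0.35 = 0.65.
Capital: 0.35 × 10.2 = 3.57 pp.
Hours worked: 0.65 × (-1) = -0.65 pp.
TFP growth = 2.8 − 2.92 = -0.12%.

-0.12%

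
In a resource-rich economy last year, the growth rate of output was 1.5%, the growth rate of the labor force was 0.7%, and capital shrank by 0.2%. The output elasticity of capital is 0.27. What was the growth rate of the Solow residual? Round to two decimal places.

1.04%

Labor's share = 1 − 0.27 = 0.73.
Capital: 0.27 × (-0.2) = -0.054 pp.
The labor force: 0.73 × 0.7 = 0.511 pp.
TFP growth = 1.5 − 0.457 = 1.043%.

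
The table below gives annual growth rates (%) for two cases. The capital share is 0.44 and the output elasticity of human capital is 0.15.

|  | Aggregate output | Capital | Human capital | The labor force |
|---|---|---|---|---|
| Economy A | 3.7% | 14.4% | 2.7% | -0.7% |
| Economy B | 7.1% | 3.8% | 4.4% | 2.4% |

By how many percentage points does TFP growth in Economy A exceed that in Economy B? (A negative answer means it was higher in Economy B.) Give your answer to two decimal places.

-6.54 percentage points

Labor's share = 1 − 0.44 − 0.15 = 0.41.
Economy A: TFP = 3.7 − 6.336 − 0.405 + 0.287 = -2.754%.
Economy B: TFP = 7.1 − 1.672 − 0.66 − 0.984 = 3.784%.
Difference = -2.754 − (3.784) = -6.538 pp.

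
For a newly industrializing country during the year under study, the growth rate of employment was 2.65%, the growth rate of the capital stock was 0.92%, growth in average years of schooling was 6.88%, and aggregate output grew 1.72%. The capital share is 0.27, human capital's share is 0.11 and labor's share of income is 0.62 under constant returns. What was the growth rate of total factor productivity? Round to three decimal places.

Labor's share = 1 − 0.27 − 0.11 = 0.62.
The capital stock: 0.27 × 0.92 = 0.2484 pp.
Average years of schooling: 0.11 × 6.88 = 0.7568 pp.
Employment: 0.62 × 2.65 = 1.643 pp.
TFP growth = 1.72 − 2.6482 = -0.9282%.

-0.928%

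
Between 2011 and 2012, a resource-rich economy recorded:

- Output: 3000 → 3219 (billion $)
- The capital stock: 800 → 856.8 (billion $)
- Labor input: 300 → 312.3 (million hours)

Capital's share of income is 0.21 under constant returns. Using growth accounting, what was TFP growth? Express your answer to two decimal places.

2.57%

Output growth = (3219 − 3000) / 3000 = 7.3%.
The capital stock growth = (856.8 − 800) / 800 = 7.1%.
Labor input growth = (312.3 − 300) / 300 = 4.1%.
Labor's share = 1 − 0.21 = 0.79.
The capital stock: 0.21 × 7.1 = 1.491 pp.
Labor input: 0.79 × 4.1 = 3.239 pp.
TFP growth = 7.3 − 4.73 = 2.57%.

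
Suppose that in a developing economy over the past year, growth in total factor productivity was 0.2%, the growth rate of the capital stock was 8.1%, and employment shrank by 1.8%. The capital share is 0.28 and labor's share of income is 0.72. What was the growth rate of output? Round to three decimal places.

Labor's share = 1 − 0.28 = 0.72.
The capital stock: 0.28 × 8.1 = 2.268 pp.
Employment: 0.72 × (-1.8) = -1.296 pp.
Output growth = 0.2 + 0.972 = 1.172%.

1.172%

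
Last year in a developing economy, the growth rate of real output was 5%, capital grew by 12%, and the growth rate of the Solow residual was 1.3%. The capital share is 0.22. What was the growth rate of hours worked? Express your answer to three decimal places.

1.359%

Labor's share = 1 − 0.22 = 0.78.
gY = gA + 0.22×12 + 0.78×g.
0.78×g = 5 − 1.3 − 2.64 = 1.06.
g = 1.06 / 0.78 = 1.35897%.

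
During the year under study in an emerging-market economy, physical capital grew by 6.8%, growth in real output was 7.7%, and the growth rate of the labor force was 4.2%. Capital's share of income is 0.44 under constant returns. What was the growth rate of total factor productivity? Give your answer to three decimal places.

Labor's share = 1 − 0.44 = 0.56.
Physical capital: 0.44 × 6.8 = 2.992 pp.
The labor force: 0.56 × 4.2 = 2.352 pp.
TFP growth = 7.7 − 5.344 = 2.356%.

2.356%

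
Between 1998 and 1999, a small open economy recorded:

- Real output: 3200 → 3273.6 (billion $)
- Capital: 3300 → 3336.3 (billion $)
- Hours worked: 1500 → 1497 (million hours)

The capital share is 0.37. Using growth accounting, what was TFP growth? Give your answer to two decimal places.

2.02%

Real output growth = (3273.6 − 3200) / 3200 = 2.3%.
Capital growth = (3336.3 − 3300) / 3300 = 1.1%.
Hours worked growth = (1497 − 1500) / 1500 = -0.2%.
Labor's share = 1 − 0.37 = 0.63.
Capital: 0.37 × 1.1 = 0.407 pp.
Hours worked: 0.63 × (-0.2) = -0.126 pp.
TFP growth = 2.3 − 0.281 = 2.019%.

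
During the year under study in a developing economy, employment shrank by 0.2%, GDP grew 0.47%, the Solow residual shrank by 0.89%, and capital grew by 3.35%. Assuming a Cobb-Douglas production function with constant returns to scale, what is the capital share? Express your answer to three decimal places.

The capital share is 0.439.

gY = gA + α·gK + (1−α)·gL, so gY − gA − gL = α(gK − gL).
0.47 + 0.89 + 0.2 = α × (3.35 − (-0.2)).
1.56 = 3.55 α, so α = 0.43944.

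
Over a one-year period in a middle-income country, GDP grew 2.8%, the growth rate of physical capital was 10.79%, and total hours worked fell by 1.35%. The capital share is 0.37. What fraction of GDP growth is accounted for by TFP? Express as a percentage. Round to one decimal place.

TFP accounted for -12.2% of growth.

Labor's share = 1 − 0.37 = 0.63.
Physical capital: 0.37 × 10.79 = 3.9923 pp.
Total hours worked: 0.63 × (-1.35) = -0.8505 pp.
TFP growth = 2.8 − 3.1418 = -0.3418%.
TFP share of growth = -0.3418 / 2.8 × 100 = -12.207%.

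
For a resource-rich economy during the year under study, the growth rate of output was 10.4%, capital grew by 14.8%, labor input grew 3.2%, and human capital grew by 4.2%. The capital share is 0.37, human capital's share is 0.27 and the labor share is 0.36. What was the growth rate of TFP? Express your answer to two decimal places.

Labor's share = 1 − 0.37 − 0.27 = 0.36.
Capital: 0.37 × 14.8 = 5.476 pp.
Human capital: 0.27 × 4.2 = 1.134 pp.
Labor input: 0.36 × 3.2 = 1.152 pp.
TFP growth = 10.4 − 7.762 = 2.638%.

2.64%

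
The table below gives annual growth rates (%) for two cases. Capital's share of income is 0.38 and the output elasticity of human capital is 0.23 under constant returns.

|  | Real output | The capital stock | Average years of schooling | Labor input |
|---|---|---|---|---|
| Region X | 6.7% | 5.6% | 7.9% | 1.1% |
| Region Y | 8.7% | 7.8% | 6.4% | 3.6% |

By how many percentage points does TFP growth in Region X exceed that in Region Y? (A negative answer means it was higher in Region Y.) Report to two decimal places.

-0.53 percentage points

Labor's share = 1 − 0.38 − 0.23 = 0.39.
Region X: TFP = 6.7 − 2.128 − 1.817 − 0.429 = 2.326%.
Region Y: TFP = 8.7 − 2.964 − 1.472 − 1.404 = 2.86%.
Difference = 2.326 − (2.86) = -0.534 pp.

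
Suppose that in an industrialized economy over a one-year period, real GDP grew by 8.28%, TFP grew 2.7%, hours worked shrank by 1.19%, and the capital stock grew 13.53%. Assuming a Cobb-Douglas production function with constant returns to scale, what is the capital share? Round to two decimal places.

The capital share is 0.46.

gY = gA + α·gK + (1−α)·gL, so gY − gA − gL = α(gK − gL).
8.28 − 2.7 + 1.19 = α × (13.53 − (-1.19)).
6.77 = 14.72 α, so α = 0.4599.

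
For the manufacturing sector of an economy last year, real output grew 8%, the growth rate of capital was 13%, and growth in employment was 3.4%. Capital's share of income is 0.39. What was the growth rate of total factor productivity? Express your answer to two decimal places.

Labor's share = 1 − 0.39 = 0.61.
Capital: 0.39 × 13 = 5.07 pp.
Employment: 0.61 × 3.4 = 2.074 pp.
TFP growth = 8 − 7.144 = 0.856%.

Total factor productivity growth was 0.86%.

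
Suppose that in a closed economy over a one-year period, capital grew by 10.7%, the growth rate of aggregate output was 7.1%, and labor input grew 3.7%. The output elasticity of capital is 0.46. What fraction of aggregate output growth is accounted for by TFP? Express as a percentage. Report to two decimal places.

2.54%

Labor's share = 1 − 0.46 = 0.54.
Capital: 0.46 × 10.7 = 4.922 pp.
Labor input: 0.54 × 3.7 = 1.998 pp.
TFP growth = 7.1 − 6.92 = 0.18%.
TFP share of growth = 0.18 / 7.1 × 100 = 2.5352%.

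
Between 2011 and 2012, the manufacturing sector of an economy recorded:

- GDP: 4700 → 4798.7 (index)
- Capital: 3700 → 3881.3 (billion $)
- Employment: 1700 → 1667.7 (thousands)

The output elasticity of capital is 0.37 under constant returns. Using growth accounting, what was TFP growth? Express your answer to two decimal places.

TFP grew 1.48%.

GDP growth = (4798.7 − 4700) / 4700 = 2.1%.
Capital growth = (3881.3 − 3700) / 3700 = 4.9%.
Employment growth = (1667.7 − 1700) / 1700 = -1.9%.
Labor's share = 1 − 0.37 = 0.63.
Capital: 0.37 × 4.9 = 1.813 pp.
Employment: 0.63 × (-1.9) = -1.197 pp.
TFP growth = 2.1 − 0.616 = 1.484%.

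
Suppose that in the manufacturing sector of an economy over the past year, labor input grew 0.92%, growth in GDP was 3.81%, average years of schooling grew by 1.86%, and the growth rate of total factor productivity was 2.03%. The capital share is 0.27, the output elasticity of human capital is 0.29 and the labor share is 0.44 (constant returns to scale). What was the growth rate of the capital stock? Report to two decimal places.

Labor's share = 1 − 0.27 − 0.29 = 0.44.
gY = gA + 0.29×1.86 + 0.44×0.92 + 0.27×g.
0.27×g = 3.81 − 2.03 − 0.9442 = 0.8358.
g = 0.8358 / 0.27 = 3.0956%.

The capital stock grew 3.10%.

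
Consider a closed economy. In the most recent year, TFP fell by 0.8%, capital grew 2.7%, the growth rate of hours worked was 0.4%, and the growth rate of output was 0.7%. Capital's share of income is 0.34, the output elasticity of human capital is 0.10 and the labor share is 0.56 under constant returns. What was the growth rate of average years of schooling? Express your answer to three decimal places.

3.580%

Labor's share = 1 − 0.34 − 0.1 = 0.56.
gY = gA + 0.34×2.7 + 0.56×0.4 + 0.1×g.
0.1×g = 0.7 + 0.8 − 1.142 = 0.358.
g = 0.358 / 0.1 = 3.58%.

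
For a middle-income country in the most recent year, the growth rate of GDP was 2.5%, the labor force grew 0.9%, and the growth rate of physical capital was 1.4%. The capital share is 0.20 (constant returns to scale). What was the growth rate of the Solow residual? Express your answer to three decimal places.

The Solow residual growth was 1.500%.

Labor's share = 1 − 0.2 = 0.8.
Physical capital: 0.2 × 1.4 = 0.28 pp.
The labor force: 0.8 × 0.9 = 0.72 pp.
TFP growth = 2.5 − 1 = 1.5%.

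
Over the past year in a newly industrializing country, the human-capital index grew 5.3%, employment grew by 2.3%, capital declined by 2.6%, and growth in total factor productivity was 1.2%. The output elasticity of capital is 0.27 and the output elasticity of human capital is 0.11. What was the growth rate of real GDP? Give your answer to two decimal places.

2.51%

Labor's share = 1 − 0.27 − 0.11 = 0.62.
Capital: 0.27 × (-2.6) = -0.702 pp.
The human-capital index: 0.11 × 5.3 = 0.583 pp.
Employment: 0.62 × 2.3 = 1.426 pp.
Output growth = 1.2 + 1.307 = 2.507%.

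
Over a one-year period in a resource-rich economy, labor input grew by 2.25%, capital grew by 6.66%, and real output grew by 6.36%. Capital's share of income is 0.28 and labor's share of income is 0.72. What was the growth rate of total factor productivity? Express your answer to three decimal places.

2.875%

Labor's share = 1 − 0.28 = 0.72.
Capital: 0.28 × 6.66 = 1.8648 pp.
Labor input: 0.72 × 2.25 = 1.62 pp.
TFP growth = 6.36 − 3.4848 = 2.8752%.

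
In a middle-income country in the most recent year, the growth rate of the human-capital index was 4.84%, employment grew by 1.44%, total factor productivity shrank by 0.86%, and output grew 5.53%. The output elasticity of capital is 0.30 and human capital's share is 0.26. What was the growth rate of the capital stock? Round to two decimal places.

Labor's share = 1 − 0.3 − 0.26 = 0.44.
gY = gA + 0.26×4.84 + 0.44×1.44 + 0.3×g.
0.3×g = 5.53 + 0.86 − 1.892 = 4.498.
g = 4.498 / 0.3 = 14.9933%.

The capital stock growth was 14.99%.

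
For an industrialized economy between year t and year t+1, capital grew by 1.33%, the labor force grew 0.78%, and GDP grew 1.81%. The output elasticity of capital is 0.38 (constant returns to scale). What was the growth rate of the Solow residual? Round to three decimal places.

0.821%

Labor's share = 1 − 0.38 = 0.62.
Capital: 0.38 × 1.33 = 0.5054 pp.
The labor force: 0.62 × 0.78 = 0.4836 pp.
TFP growth = 1.81 − 0.989 = 0.821%.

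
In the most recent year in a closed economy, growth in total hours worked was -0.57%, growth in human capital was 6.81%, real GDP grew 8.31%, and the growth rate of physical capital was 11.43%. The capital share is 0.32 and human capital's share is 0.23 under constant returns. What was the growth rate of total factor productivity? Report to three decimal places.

3.343%

Labor's share = 1 − 0.32 − 0.23 = 0.45.
Physical capital: 0.32 × 11.43 = 3.6576 pp.
Human capital: 0.23 × 6.81 = 1.5663 pp.
Total hours worked: 0.45 × (-0.57) = -0.2565 pp.
TFP growth = 8.31 − 4.9674 = 3.3426%.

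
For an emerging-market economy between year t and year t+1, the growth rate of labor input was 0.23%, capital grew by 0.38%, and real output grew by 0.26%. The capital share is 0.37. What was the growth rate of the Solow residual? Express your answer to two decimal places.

Labor's share = 1 − 0.37 = 0.63.
Capital: 0.37 × 0.38 = 0.1406 pp.
Labor input: 0.63 × 0.23 = 0.1449 pp.
TFP growth = 0.26 − 0.2855 = -0.0255%.

-0.03%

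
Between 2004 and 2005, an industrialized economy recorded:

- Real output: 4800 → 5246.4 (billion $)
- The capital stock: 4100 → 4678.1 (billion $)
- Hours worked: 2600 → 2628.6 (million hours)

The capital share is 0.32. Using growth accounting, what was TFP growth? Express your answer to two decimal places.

Real output growth = (5246.4 − 4800) / 4800 = 9.3%.
The capital stock growth = (4678.1 − 4100) / 4100 = 14.1%.
Hours worked growth = (2628.6 − 2600) / 2600 = 1.1%.
Labor's share = 1 − 0.32 = 0.68.
The capital stock: 0.32 × 14.1 = 4.512 pp.
Hours worked: 0.68 × 1.1 = 0.748 pp.
TFP growth = 9.3 − 5.26 = 4.04%.

4.04%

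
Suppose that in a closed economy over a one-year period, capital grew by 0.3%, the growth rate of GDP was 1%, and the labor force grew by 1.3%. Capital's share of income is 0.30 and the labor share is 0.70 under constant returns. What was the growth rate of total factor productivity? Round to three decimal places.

0.000%

Labor's share = 1 − 0.3 = 0.7.
Capital: 0.3 × 0.3 = 0.09 pp.
The labor force: 0.7 × 1.3 = 0.91 pp.
TFP growth = 1 − 1 = 0%.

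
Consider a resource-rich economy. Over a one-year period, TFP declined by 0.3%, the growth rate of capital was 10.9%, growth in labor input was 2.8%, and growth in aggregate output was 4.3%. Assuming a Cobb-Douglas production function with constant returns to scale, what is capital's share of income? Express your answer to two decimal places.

α = 0.22

gY = gA + α·gK + (1−α)·gL, so gY − gA − gL = α(gK − gL).
4.3 + 0.3 − 2.8 = α × (10.9 − 2.8).
1.8 = 8.1 α, so α = 0.2222.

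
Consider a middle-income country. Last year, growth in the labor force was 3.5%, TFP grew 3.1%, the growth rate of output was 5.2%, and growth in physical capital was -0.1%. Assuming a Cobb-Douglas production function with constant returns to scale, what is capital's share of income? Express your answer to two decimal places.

gY = gA + α·gK + (1−α)·gL, so gY − gA − gL = α(gK − gL).
5.2 − 3.1 − 3.5 = α × (-0.1 − 3.5).
-1.4 = -3.6 α, so α = 0.3889.

0.39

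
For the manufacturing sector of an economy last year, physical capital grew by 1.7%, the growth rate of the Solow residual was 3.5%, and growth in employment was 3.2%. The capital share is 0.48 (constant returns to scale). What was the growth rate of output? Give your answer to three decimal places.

Labor's share = 1 − 0.48 = 0.52.
Physical capital: 0.48 × 1.7 = 0.816 pp.
Employment: 0.52 × 3.2 = 1.664 pp.
Output growth = 3.5 + 2.48 = 5.98%.

Output growth was 5.980%.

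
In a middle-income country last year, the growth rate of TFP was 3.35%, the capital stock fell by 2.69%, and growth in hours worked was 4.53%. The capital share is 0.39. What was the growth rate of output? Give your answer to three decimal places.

Labor's share = 1 − 0.39 = 0.61.
The capital stock: 0.39 × (-2.69) = -1.0491 pp.
Hours worked: 0.61 × 4.53 = 2.7633 pp.
Output growth = 3.35 + 1.7142 = 5.0642%.

5.064%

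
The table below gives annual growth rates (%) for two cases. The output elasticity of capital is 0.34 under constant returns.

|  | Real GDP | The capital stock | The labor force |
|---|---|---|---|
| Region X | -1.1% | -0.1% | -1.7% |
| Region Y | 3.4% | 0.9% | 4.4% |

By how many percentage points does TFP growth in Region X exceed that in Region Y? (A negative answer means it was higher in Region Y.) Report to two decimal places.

Labor's share = 1 − 0.34 = 0.66.
Region X: TFP = -1.1 + 0.034 + 1.122 = 0.056%.
Region Y: TFP = 3.4 − 0.306 − 2.904 = 0.19%.
Difference = 0.056 − (0.19) = -0.134 pp.

-0.13 percentage points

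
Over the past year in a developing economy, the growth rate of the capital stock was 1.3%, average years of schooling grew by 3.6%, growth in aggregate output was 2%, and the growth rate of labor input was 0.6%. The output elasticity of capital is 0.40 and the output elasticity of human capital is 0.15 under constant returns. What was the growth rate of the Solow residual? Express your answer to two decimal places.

The Solow residual grew 0.67%.

Labor's share = 1 − 0.4 − 0.15 = 0.45.
The capital stock: 0.4 × 1.3 = 0.52 pp.
Average years of schooling: 0.15 × 3.6 = 0.54 pp.
Labor input: 0.45 × 0.6 = 0.27 pp.
TFP growth = 2 − 1.33 = 0.67%.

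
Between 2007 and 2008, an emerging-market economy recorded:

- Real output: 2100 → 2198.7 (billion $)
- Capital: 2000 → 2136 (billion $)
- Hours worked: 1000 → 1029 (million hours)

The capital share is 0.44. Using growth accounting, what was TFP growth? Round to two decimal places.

Real output growth = (2198.7 − 2100) / 2100 = 4.7%.
Capital growth = (2136 − 2000) / 2000 = 6.8%.
Hours worked growth = (1029 − 1000) / 1000 = 2.9%.
Labor's share = 1 − 0.44 = 0.56.
Capital: 0.44 × 6.8 = 2.992 pp.
Hours worked: 0.56 × 2.9 = 1.624 pp.
TFP growth = 4.7 − 4.616 = 0.084%.

0.08%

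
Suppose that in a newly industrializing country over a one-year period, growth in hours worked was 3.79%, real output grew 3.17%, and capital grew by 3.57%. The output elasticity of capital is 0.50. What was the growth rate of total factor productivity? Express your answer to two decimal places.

Labor's share = 1 − 0.5 = 0.5.
Capital: 0.5 × 3.57 = 1.785 pp.
Hours worked: 0.5 × 3.79 = 1.895 pp.
TFP growth = 3.17 − 3.68 = -0.51%.

-0.51%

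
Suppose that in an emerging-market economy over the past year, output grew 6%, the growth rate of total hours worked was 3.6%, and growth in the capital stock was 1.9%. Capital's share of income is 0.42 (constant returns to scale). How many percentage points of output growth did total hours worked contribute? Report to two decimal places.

Labor's share = 1 − 0.42 = 0.58.
Contribution = share × growth = 0.58 × 3.6 = 2.088 pp.

2.09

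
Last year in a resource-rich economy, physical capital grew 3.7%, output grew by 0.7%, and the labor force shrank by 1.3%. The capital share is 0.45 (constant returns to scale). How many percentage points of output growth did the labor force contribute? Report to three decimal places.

Labor's share = 1 − 0.45 = 0.55.
Contribution = share × growth = 0.55 × (-1.3) = -0.715 pp.

-0.715 pp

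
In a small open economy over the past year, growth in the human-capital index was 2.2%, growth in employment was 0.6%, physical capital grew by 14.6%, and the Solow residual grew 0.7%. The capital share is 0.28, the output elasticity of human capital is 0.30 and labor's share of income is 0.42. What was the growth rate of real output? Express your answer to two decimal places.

5.70%

Labor's share = 1 − 0.28 − 0.3 = 0.42.
Physical capital: 0.28 × 14.6 = 4.088 pp.
The human-capital index: 0.3 × 2.2 = 0.66 pp.
Employment: 0.42 × 0.6 = 0.252 pp.
Output growth = 0.7 + 5 = 5.7%.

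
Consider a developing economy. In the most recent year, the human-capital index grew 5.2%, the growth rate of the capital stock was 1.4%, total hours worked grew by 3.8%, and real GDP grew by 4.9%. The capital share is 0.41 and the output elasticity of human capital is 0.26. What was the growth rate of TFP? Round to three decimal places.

TFP growth was 1.720%.

Labor's share = 1 − 0.41 − 0.26 = 0.33.
The capital stock: 0.41 × 1.4 = 0.574 pp.
The human-capital index: 0.26 × 5.2 = 1.352 pp.
Total hours worked: 0.33 × 3.8 = 1.254 pp.
TFP growth = 4.9 − 3.18 = 1.72%.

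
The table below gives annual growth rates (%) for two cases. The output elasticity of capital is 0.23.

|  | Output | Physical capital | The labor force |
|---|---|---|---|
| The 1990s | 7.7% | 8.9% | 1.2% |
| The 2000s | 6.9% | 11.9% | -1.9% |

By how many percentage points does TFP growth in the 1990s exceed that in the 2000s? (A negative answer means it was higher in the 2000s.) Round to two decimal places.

-0.90 percentage points

Labor's share = 1 − 0.23 = 0.77.
The 1990s: TFP = 7.7 − 2.047 − 0.924 = 4.729%.
The 2000s: TFP = 6.9 − 2.737 + 1.463 = 5.626%.
Difference = 4.729 − (5.626) = -0.897 pp.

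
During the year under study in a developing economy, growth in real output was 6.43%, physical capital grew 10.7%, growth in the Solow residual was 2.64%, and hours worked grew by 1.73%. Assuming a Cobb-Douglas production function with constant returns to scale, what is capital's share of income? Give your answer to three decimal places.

gY = gA + α·gK + (1−α)·gL, so gY − gA − gL = α(gK − gL).
6.43 − 2.64 − 1.73 = α × (10.7 − 1.73).
2.06 = 8.97 α, so α = 0.22965.

0.230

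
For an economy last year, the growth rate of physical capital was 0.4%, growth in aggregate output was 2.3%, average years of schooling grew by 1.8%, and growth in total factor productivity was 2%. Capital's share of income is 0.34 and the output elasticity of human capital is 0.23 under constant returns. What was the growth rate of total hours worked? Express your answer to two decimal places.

Labor's share = 1 − 0.34 − 0.23 = 0.43.
gY = gA + 0.34×0.4 + 0.23×1.8 + 0.43×g.
0.43×g = 2.3 − 2 − 0.55 = -0.25.
g = -0.25 / 0.43 = -0.5814%.

-0.58%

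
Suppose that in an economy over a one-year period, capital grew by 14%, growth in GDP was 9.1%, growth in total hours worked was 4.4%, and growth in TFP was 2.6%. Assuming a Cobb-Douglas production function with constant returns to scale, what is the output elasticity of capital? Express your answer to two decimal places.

α = 0.22

gY = gA + α·gK + (1−α)·gL, so gY − gA − gL = α(gK − gL).
9.1 − 2.6 − 4.4 = α × (14 − 4.4).
2.1 = 9.6 α, so α = 0.2188.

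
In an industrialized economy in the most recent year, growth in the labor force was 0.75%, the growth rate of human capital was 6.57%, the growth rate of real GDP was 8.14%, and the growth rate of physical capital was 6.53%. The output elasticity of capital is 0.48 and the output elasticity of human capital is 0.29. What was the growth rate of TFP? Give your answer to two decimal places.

2.93%

Labor's share = 1 − 0.48 − 0.29 = 0.23.
Physical capital: 0.48 × 6.53 = 3.1344 pp.
Human capital: 0.29 × 6.57 = 1.9053 pp.
The labor force: 0.23 × 0.75 = 0.1725 pp.
TFP growth = 8.14 − 5.2122 = 2.9278%.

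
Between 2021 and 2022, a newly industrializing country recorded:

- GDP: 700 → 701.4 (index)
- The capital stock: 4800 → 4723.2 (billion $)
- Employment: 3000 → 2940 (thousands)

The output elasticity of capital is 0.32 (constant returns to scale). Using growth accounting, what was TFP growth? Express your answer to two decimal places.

TFP growth was 2.07%.

GDP growth = (701.4 − 700) / 700 = 0.2%.
The capital stock growth = (4723.2 − 4800) / 4800 = -1.6%.
Employment growth = (2940 − 3000) / 3000 = -2%.
Labor's share = 1 − 0.32 = 0.68.
The capital stock: 0.32 × (-1.6) = -0.512 pp.
Employment: 0.68 × (-2) = -1.36 pp.
TFP growth = 0.2 + 1.872 = 2.072%.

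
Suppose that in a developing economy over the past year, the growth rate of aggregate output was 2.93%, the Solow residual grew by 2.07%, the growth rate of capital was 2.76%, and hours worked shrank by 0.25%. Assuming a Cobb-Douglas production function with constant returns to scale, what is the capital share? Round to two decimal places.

gY = gA + α·gK + (1−α)·gL, so gY − gA − gL = α(gK − gL).
2.93 − 2.07 + 0.25 = α × (2.76 − (-0.25)).
1.11 = 3.01 α, so α = 0.3688.

0.37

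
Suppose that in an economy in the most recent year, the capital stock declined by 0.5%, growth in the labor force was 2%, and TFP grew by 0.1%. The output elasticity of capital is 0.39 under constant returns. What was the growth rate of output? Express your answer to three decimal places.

Output growth was 1.125%.

Labor's share = 1 − 0.39 = 0.61.
The capital stock: 0.39 × (-0.5) = -0.195 pp.
The labor force: 0.61 × 2 = 1.22 pp.
Output growth = 0.1 + 1.025 = 1.125%.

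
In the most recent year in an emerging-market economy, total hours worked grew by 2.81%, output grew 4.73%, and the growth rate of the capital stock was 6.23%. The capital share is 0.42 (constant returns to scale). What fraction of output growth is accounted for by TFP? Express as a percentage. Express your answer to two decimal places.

Labor's share = 1 − 0.42 = 0.58.
The capital stock: 0.42 × 6.23 = 2.6166 pp.
Total hours worked: 0.58 × 2.81 = 1.6298 pp.
TFP growth = 4.73 − 4.2464 = 0.4836%.
TFP share of growth = 0.4836 / 4.73 × 100 = 10.2241%.

10.22%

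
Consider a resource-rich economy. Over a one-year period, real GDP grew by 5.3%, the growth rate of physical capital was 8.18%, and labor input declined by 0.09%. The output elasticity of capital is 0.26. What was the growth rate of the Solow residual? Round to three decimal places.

Labor's share = 1 − 0.26 = 0.74.
Physical capital: 0.26 × 8.18 = 2.1268 pp.
Labor input: 0.74 × (-0.09) = -0.0666 pp.
TFP growth = 5.3 − 2.0602 = 3.2398%.

The Solow residual growth was 3.240%.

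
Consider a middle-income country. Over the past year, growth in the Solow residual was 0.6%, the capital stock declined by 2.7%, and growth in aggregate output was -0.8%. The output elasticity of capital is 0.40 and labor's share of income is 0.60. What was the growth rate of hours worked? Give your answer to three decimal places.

-0.533%

Labor's share = 1 − 0.4 = 0.6.
gY = gA + 0.4×(-2.7) + 0.6×g.
0.6×g = -0.8 − 0.6 + 1.08 = -0.32.
g = -0.32 / 0.6 = -0.53333%.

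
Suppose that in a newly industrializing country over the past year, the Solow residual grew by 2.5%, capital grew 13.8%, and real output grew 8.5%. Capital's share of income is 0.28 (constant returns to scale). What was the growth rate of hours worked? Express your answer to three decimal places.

Labor's share = 1 − 0.28 = 0.72.
gY = gA + 0.28×13.8 + 0.72×g.
0.72×g = 8.5 − 2.5 − 3.864 = 2.136.
g = 2.136 / 0.72 = 2.96667%.

2.967%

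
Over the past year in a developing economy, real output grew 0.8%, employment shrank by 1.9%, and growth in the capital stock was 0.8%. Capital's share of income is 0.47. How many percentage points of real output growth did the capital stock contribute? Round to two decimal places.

Contribution = share × growth = 0.47 × 0.8 = 0.376 pp.

0.38 percentage points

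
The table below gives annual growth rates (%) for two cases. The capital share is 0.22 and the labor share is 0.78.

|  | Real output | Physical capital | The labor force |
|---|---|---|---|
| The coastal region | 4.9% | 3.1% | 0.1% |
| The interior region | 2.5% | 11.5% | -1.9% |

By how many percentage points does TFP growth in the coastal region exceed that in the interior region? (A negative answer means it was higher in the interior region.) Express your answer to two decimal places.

Labor's share = 1 − 0.22 = 0.78.
The coastal region: TFP = 4.9 − 0.682 − 0.078 = 4.14%.
The interior region: TFP = 2.5 − 2.53 + 1.482 = 1.452%.
Difference = 4.14 − (1.452) = 2.688 pp.

2.69 percentage points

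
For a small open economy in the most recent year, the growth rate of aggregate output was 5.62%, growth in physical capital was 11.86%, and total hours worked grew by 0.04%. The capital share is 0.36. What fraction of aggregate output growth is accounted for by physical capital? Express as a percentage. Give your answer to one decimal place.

Physical capital accounted for 76.0% of growth.

Physical capital contributed 0.36 × 11.86 = 4.2696 pp.
Share of growth = 4.2696 / 5.62 × 100 = 75.972%.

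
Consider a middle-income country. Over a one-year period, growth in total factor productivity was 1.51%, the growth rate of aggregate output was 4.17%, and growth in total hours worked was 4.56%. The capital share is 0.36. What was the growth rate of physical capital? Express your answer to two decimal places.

-0.72%

Labor's share = 1 − 0.36 = 0.64.
gY = gA + 0.64×4.56 + 0.36×g.
0.36×g = 4.17 − 1.51 − 2.9184 = -0.2584.
g = -0.2584 / 0.36 = -0.7178%.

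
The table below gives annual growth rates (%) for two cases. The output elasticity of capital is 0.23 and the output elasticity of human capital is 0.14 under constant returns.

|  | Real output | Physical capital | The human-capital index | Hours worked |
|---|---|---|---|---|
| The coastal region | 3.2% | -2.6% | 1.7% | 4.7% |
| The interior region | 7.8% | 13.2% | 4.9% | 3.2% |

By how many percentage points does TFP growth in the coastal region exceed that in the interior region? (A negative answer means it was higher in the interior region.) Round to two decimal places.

Labor's share = 1 − 0.23 − 0.14 = 0.63.
The coastal region: TFP = 3.2 + 0.598 − 0.238 − 2.961 = 0.599%.
The interior region: TFP = 7.8 − 3.036 − 0.686 − 2.016 = 2.062%.
Difference = 0.599 − (2.062) = -1.463 pp.

-1.46 percentage points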